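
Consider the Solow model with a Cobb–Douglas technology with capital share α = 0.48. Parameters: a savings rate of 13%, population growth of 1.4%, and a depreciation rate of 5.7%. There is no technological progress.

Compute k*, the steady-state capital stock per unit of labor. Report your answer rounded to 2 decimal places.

k* ≈ 3.20

At the steady state, Δk = 0, so s·k^α = (n + δ)·k.
Dividing both sides by k: k^(1−α) = s / (n + δ).
k^0.52 = 0.13 / (0.014 + 0.057) = 0.13 / 0.071 = 1.8310
k* = 1.8310^(1/0.52) ≈ 3.2001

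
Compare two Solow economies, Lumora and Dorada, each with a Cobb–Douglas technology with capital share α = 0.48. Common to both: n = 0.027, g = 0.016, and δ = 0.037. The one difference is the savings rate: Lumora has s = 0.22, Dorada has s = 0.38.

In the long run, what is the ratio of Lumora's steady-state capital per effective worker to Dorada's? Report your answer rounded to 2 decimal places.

ratio ≈ 0.35

Steady-state k* = [s/(n + g + δ)]^(1/(1−α)), so the ratio is [ (s_L/(n + g + δ)_L) / (s_D/(n + g + δ)_D) ]^1.9231.
s_L/(n + g + δ)_L = 0.22/0.080 = 2.7500; s_D/(n + g + δ)_D = 0.38/0.080 = 4.7500.
Ratio = (2.7500/4.7500)^1.9231 = 0.5789^1.9231 ≈ 0.3495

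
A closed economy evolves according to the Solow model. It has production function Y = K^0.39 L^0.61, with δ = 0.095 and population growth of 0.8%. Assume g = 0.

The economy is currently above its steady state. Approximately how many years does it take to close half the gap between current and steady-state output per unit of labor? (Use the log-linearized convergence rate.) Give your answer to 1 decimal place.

t_½ ≈ 11.0 years

Near the steady state the convergence rate is λ = (1 − α)(n + δ).
λ = (1 − 0.39) × 0.103 = 0.61 × 0.103 = 0.06283
Half-life = ln 2 / λ = 0.6931 / 0.06283 ≈ 11.03 years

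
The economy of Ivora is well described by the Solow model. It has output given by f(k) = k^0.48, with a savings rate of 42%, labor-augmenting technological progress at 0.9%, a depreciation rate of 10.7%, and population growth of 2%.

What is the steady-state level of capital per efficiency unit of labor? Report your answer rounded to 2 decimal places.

Steady state requires s·f(k) = (n + g + δ)·k, i.e. s·k^α = (n + g + δ)·k.
Dividing both sides by k: k^(1−α) = s / (n + g + δ).
k^0.52 = 0.42 / (0.020 + 0.009 + 0.107) = 0.42 / 0.136 = 3.0882
k* = 3.0882^(1/0.52) ≈ 8.7446

k* = 8.74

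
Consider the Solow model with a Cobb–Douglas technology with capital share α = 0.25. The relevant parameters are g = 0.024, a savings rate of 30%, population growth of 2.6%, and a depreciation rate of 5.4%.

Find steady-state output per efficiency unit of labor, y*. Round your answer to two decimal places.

y* ≈ 1.42

At the steady state, Δk = 0, so s·k^α = (n + g + δ)·k.
Dividing both sides by k: k^(1−α) = s / (n + g + δ).
k^0.75 = 0.30 / (0.026 + 0.024 + 0.054) = 0.30 / 0.104 = 2.8846
k* = 2.8846^(1/0.75) ≈ 4.1063
y* = (k*)^α = 4.1063^0.25 ≈ 1.4235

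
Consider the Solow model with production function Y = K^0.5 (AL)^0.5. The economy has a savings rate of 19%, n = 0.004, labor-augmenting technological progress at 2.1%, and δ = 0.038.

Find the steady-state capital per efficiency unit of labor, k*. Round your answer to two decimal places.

k* = 9.10

In steady state, investment equals break-even investment: s·k^α = (n + g + δ)·k.
Dividing both sides by k: k^(1−α) = s / (n + g + δ).
k^0.5 = 0.19 / (0.004 + 0.021 + 0.038) = 0.19 / 0.063 = 3.0159
k* = 3.0159^(1/0.5) ≈ 9.0957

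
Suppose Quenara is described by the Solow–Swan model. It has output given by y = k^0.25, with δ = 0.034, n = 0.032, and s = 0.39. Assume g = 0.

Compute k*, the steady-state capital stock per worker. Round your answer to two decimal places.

In steady state, investment equals break-even investment: s·k^α = (n + δ)·k.
Dividing both sides by k: k^(1−α) = s / (n + δ).
k^0.75 = 0.39 / (0.032 + 0.034) = 0.39 / 0.066 = 5.9091
k* = 5.9091^(1/0.75) ≈ 10.6830

k* = 10.68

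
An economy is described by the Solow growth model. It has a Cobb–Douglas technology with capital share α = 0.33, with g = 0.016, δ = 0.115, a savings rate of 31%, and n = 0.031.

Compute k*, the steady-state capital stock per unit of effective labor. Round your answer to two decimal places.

At the steady state, Δk = 0, so s·k^α = (n + g + δ)·k.
Rearranging, k^(1−α) = s / (n + g + δ).
k^0.67 = 0.31 / (0.031 + 0.016 + 0.115) = 0.31 / 0.162 = 1.9136
k* = 1.9136^(1/0.67) ≈ 2.6343

k* ≈ 2.63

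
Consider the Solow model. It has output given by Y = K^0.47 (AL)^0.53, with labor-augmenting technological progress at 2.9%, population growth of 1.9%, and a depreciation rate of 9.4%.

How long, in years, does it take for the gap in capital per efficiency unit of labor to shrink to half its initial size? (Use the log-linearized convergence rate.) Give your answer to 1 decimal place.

half-life ≈ 9.2 years

Near the steady state the convergence rate is λ = (1 − α)(n + g + δ).
λ = (1 − 0.47) × 0.142 = 0.53 × 0.142 = 0.07526
Half-life = ln 2 / λ = 0.6931 / 0.07526 ≈ 9.21 years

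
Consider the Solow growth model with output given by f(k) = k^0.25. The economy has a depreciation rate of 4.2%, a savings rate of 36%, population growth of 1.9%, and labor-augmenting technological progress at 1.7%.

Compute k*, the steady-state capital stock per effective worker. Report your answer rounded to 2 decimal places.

k* ≈ 7.68

In steady state, investment equals break-even investment: s·k^α = (n + g + δ)·k.
Dividing both sides by k: k^(1−α) = s / (n + g + δ).
k^0.75 = 0.36 / (0.019 + 0.017 + 0.042) = 0.36 / 0.078 = 4.6154
k* = 4.6154^(1/0.75) ≈ 7.6844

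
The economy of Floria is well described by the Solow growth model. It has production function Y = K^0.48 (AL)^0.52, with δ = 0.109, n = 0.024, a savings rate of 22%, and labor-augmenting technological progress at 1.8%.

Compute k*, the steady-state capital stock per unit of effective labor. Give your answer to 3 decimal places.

At the steady state, Δk = 0, so s·k^α = (n + g + δ)·k.
Rearranging, k^(1−α) = s / (n + g + δ).
k^0.52 = 0.22 / (0.024 + 0.018 + 0.109) = 0.22 / 0.151 = 1.4570
k* = 1.4570^(1/0.52) ≈ 2.0623

k* = 2.062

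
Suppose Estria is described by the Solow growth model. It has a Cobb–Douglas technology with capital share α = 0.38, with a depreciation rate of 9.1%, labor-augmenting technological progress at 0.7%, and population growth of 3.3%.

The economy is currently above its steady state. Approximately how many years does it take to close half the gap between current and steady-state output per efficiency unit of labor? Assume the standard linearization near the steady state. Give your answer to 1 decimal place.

Near the steady state the convergence rate is λ = (1 − α)(n + g + δ).
λ = (1 − 0.38) × 0.131 = 0.62 × 0.131 = 0.08122
Half-life = ln 2 / λ = 0.6931 / 0.08122 ≈ 8.53 years

about 8.5 years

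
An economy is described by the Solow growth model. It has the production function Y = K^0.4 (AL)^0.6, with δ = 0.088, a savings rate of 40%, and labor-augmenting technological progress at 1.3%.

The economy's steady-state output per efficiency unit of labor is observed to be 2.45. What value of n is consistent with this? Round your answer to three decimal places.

In steady state, investment equals break-even investment: s·k^α = (n + g + δ)·k.
Since y* = [s/(n + g + δ)]^(α/(1−α)), we have s/(n + g + δ) = (y*)^((1−α)/α) = 2.45^1.5 = 3.8349.
Therefore n + g + δ = s / 3.8349 = 0.40 / 3.8349 = 0.1043, so n = 0.1043 − 0.101 = 0.0033.

n ≈ 0.003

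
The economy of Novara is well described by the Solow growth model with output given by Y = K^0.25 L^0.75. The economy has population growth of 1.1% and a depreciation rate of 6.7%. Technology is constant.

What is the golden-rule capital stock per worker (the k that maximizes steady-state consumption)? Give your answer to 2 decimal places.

The golden rule sets f'(k) = n + δ, i.e. α·k^(α−1) = n + δ.
So k^(1−α) = α / (n + δ) = 0.25 / 0.078 = 3.2051.
k_gold = 3.2051^(1/0.75) ≈ 4.7256

k_gold ≈ 4.73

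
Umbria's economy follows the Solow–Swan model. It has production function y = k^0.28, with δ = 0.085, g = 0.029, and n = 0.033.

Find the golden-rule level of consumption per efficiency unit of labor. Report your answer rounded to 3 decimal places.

c_gold ≈ 0.925

At the golden rule, f'(k) = n + g + δ, so α·k^(α−1) = n + g + δ and k_gold = (α/(n + g + δ))^(1/(1−α)).
k_gold = (0.28/0.147)^(1/0.72) = 1.9048^1.3889 ≈ 2.4473
c_gold = f(k_gold) − (n + g + δ)·k_gold = 1.2848 − 0.147×2.4473 ≈ 0.9250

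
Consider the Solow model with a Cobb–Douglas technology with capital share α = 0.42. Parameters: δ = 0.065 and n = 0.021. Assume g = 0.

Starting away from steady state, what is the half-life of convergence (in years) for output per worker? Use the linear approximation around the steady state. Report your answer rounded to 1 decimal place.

Near the steady state the convergence rate is λ = (1 − α)(n + δ).
λ = (1 − 0.42) × 0.086 = 0.58 × 0.086 = 0.04988
Half-life = ln 2 / λ = 0.6931 / 0.04988 ≈ 13.90 years

half-life ≈ 13.9 years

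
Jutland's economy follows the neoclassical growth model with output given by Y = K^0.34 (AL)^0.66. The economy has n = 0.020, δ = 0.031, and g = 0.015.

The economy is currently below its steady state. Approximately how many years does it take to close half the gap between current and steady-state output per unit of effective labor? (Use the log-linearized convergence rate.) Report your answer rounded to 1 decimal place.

t_½ ≈ 15.9 years

Near the steady state the convergence rate is λ = (1 − α)(n + g + δ).
λ = (1 − 0.34) × 0.066 = 0.66 × 0.066 = 0.04356
Half-life = ln 2 / λ = 0.6931 / 0.04356 ≈ 15.91 years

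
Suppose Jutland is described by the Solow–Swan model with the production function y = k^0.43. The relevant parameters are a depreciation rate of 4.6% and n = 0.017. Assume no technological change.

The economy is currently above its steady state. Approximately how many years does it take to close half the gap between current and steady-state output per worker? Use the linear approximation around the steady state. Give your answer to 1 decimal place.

about 19.3 years

Near the steady state the convergence rate is λ = (1 − α)(n + δ).
λ = (1 − 0.43) × 0.063 = 0.57 × 0.063 = 0.03591
Half-life = ln 2 / λ = 0.6931 / 0.03591 ≈ 19.30 years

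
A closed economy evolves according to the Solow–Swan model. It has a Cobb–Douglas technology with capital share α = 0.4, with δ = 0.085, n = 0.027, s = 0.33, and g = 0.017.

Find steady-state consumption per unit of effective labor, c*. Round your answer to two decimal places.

Steady state requires s·f(k) = (n + g + δ)·k, i.e. s·k^α = (n + g + δ)·k.
Dividing both sides by k: k^(1−α) = s / (n + g + δ).
k^0.6 = 0.33 / (0.027 + 0.017 + 0.085) = 0.33 / 0.129 = 2.5581
k* = 2.5581^(1/0.6) ≈ 4.7848
y* = (k*)^α = 4.7848^0.4 ≈ 1.8704
c* = (1 − s)·y* = (1 − 0.33) × 1.8704 ≈ 1.2532

c* ≈ 1.25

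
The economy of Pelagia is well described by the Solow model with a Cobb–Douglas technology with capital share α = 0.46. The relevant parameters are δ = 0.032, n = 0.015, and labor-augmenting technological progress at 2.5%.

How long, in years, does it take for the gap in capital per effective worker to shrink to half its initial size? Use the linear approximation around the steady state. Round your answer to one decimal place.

Near the steady state the convergence rate is λ = (1 − α)(n + g + δ).
λ = (1 − 0.46) × 0.072 = 0.54 × 0.072 = 0.03888
Half-life = ln 2 / λ = 0.6931 / 0.03888 ≈ 17.83 years

t_½ ≈ 17.8 years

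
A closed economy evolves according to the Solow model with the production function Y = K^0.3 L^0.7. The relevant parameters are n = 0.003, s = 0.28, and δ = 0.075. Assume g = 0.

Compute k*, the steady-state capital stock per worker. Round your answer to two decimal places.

k* = 6.21

At the steady state, Δk = 0, so s·k^α = (n + δ)·k.
Dividing both sides by k: k^(1−α) = s / (n + δ).
k^0.7 = 0.28 / (0.003 + 0.075) = 0.28 / 0.078 = 3.5897
k* = 3.5897^(1/0.7) ≈ 6.2078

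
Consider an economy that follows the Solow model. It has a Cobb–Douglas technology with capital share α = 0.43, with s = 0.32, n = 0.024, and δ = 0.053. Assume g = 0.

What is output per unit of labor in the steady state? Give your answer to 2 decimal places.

In steady state, investment equals break-even investment: s·k^α = (n + δ)·k.
Dividing both sides by k: k^(1−α) = s / (n + δ).
k^0.57 = 0.32 / (0.024 + 0.053) = 0.32 / 0.077 = 4.1558
k* = 4.1558^(1/0.57) ≈ 12.1719
y* = (k*)^α = 12.1719^0.43 ≈ 2.9289

y* ≈ 2.93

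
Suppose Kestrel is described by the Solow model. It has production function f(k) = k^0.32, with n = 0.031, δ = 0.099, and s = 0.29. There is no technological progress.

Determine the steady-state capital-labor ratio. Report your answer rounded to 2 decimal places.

k* = 3.25

In steady state, investment equals break-even investment: s·k^α = (n + δ)·k.
Rearranging, k^(1−α) = s / (n + δ).
k^0.68 = 0.29 / (0.031 + 0.099) = 0.29 / 0.130 = 2.2308
k* = 2.2308^(1/0.68) ≈ 3.2542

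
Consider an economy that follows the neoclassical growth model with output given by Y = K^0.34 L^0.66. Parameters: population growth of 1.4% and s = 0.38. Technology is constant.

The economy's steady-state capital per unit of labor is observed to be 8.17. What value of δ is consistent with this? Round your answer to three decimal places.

δ ≈ 0.081

Steady state requires s·f(k) = (n + δ)·k, i.e. s·k^α = (n + δ)·k.
So s / (n + δ) = (k*)^(1−α) = 8.17^0.66 = 4.0001.
Therefore n + δ = s / 4.0001 = 0.38 / 4.0001 = 0.0950, so δ = 0.0950 − 0.014 = 0.0810.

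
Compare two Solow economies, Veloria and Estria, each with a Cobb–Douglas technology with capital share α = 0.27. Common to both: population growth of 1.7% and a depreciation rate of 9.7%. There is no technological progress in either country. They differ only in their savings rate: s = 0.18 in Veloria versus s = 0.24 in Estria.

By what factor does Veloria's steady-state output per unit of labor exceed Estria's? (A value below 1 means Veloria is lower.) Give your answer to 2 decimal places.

ratio ≈ 0.90

Steady-state y* = [s/(n + δ)]^(α/(1−α)), so the ratio is [ (s_V/(n + δ)_V) / (s_E/(n + δ)_E) ]^0.3699.
s_V/(n + δ)_V = 0.18/0.114 = 1.5789; s_E/(n + δ)_E = 0.24/0.114 = 2.1053.
Ratio = (1.5789/2.1053)^0.3699 = 0.7500^0.3699 ≈ 0.8991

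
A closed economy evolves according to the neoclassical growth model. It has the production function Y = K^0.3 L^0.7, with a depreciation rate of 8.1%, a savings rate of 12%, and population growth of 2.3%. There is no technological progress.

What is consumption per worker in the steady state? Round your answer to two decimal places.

In steady state, investment equals break-even investment: s·k^α = (n + δ)·k.
Dividing both sides by k: k^(1−α) = s / (n + δ).
k^0.7 = 0.12 / (0.023 + 0.081) = 0.12 / 0.104 = 1.1538
k* = 1.1538^(1/0.7) ≈ 1.2268
y* = (k*)^α = 1.2268^0.3 ≈ 1.0632
c* = (1 − s)·y* = (1 − 0.12) × 1.0632 ≈ 0.9356

c* = 0.94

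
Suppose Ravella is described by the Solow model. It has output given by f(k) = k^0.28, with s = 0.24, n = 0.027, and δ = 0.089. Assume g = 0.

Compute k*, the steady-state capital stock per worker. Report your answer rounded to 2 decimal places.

In steady state, investment equals break-even investment: s·k^α = (n + δ)·k.
Dividing both sides by k: k^(1−α) = s / (n + δ).
k^0.72 = 0.24 / (0.027 + 0.089) = 0.24 / 0.116 = 2.0690
k* = 2.0690^(1/0.72) ≈ 2.7451

k* = 2.75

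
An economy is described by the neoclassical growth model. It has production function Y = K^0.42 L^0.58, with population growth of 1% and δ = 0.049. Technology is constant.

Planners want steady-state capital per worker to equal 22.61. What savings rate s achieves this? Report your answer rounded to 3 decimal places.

At the steady state, Δk = 0, so s·k^α = (n + δ)·k.
So s / (n + δ) = (k*)^(1−α) = 22.61^0.58 = 6.1023.
Therefore s = 6.1023 × (n + δ) = 6.1023 × 0.059 = 0.3600.

s ≈ 0.360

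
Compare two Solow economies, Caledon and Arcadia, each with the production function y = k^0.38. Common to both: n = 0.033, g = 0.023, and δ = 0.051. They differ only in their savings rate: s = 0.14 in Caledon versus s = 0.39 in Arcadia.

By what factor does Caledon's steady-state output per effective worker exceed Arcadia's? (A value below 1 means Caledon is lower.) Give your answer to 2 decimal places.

ratio ≈ 0.53

Steady-state y* = [s/(n + g + δ)]^(α/(1−α)), so the ratio is [ (s_C/(n + g + δ)_C) / (s_A/(n + g + δ)_A) ]^0.6129.
s_C/(n + g + δ)_C = 0.14/0.107 = 1.3084; s_A/(n + g + δ)_A = 0.39/0.107 = 3.6449.
Ratio = (1.3084/3.6449)^0.6129 = 0.3590^0.6129 ≈ 0.5337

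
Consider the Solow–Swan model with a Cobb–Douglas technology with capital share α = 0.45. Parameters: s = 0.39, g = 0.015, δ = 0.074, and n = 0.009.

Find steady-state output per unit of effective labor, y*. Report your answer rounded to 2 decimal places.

Steady state requires s·f(k) = (n + g + δ)·k, i.e. s·k^α = (n + g + δ)·k.
Dividing both sides by k: k^(1−α) = s / (n + g + δ).
k^0.55 = 0.39 / (0.009 + 0.015 + 0.074) = 0.39 / 0.098 = 3.9796
k* = 3.9796^(1/0.55) ≈ 12.3202
y* = (k*)^α = 12.3202^0.45 ≈ 3.0958

y* ≈ 3.10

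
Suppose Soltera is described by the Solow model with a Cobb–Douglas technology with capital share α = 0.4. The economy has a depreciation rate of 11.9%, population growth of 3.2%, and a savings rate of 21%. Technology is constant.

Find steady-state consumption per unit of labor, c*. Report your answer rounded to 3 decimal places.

Steady state requires s·f(k) = (n + δ)·k, i.e. s·k^α = (n + δ)·k.
Dividing both sides by k: k^(1−α) = s / (n + δ).
k^0.6 = 0.21 / (0.032 + 0.119) = 0.21 / 0.151 = 1.3907
k* = 1.3907^(1/0.6) ≈ 1.7327
y* = (k*)^α = 1.7327^0.4 ≈ 1.2459
c* = (1 − s)·y* = (1 − 0.21) × 1.2459 ≈ 0.9843

c* ≈ 0.984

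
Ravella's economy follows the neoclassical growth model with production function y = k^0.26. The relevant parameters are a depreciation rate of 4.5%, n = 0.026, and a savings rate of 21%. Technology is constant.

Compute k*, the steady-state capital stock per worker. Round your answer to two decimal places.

k* = 4.33

In steady state, investment equals break-even investment: s·k^α = (n + δ)·k.
Dividing both sides by k: k^(1−α) = s / (n + δ).
k^0.74 = 0.21 / (0.026 + 0.045) = 0.21 / 0.071 = 2.9577
k* = 2.9577^(1/0.74) ≈ 4.3294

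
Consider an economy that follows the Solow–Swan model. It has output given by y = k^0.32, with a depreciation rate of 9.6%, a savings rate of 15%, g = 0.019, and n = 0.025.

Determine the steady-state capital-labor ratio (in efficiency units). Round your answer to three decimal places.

At the steady state, Δk = 0, so s·k^α = (n + g + δ)·k.
Rearranging, k^(1−α) = s / (n + g + δ).
k^0.68 = 0.15 / (0.025 + 0.019 + 0.096) = 0.15 / 0.140 = 1.0714
k* = 1.0714^(1/0.68) ≈ 1.1067

k* = 1.107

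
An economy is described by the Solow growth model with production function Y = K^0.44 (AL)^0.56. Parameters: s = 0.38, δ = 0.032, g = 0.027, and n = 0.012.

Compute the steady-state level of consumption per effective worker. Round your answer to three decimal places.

c* = 2.316

Steady state requires s·f(k) = (n + g + δ)·k, i.e. s·k^α = (n + g + δ)·k.
Rearranging, k^(1−α) = s / (n + g + δ).
k^0.56 = 0.38 / (0.012 + 0.027 + 0.032) = 0.38 / 0.071 = 5.3521
k* = 5.3521^(1/0.56) ≈ 19.9957
y* = (k*)^α = 19.9957^0.44 ≈ 3.7360
c* = (1 − s)·y* = (1 − 0.38) × 3.7360 ≈ 2.3163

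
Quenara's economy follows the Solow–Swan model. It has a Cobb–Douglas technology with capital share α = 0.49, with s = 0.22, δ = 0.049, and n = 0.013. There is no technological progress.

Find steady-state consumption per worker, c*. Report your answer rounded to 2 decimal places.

c* = 2.63

At the steady state, Δk = 0, so s·k^α = (n + δ)·k.
Dividing both sides by k: k^(1−α) = s / (n + δ).
k^0.51 = 0.22 / (0.013 + 0.049) = 0.22 / 0.062 = 3.5484
k* = 3.5484^(1/0.51) ≈ 11.9811
y* = (k*)^α = 11.9811^0.49 ≈ 3.3765
c* = (1 − s)·y* = (1 − 0.22) × 3.3765 ≈ 2.6337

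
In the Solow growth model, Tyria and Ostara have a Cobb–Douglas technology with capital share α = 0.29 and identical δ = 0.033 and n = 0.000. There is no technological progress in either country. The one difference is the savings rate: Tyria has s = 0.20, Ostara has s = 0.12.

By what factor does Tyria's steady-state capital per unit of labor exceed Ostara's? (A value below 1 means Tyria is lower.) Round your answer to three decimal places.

Steady-state k* = [s/(n + δ)]^(1/(1−α)), so the ratio is [ (s_T/(n + δ)_T) / (s_O/(n + δ)_O) ]^1.4085.
s_T/(n + δ)_T = 0.20/0.033 = 6.0606; s_O/(n + δ)_O = 0.12/0.033 = 3.6364.
Ratio = (6.0606/3.6364)^1.4085 = 1.6666^1.4085 ≈ 2.0533

ratio ≈ 2.053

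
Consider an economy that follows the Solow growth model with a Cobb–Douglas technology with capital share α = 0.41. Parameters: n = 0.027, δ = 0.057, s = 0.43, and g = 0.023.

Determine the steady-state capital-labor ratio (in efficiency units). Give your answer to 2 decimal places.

k* = 10.57

Steady state requires s·f(k) = (n + g + δ)·k, i.e. s·k^α = (n + g + δ)·k.
Dividing both sides by k: k^(1−α) = s / (n + g + δ).
k^0.59 = 0.43 / (0.027 + 0.023 + 0.057) = 0.43 / 0.107 = 4.0187
k* = 4.0187^(1/0.59) ≈ 10.5651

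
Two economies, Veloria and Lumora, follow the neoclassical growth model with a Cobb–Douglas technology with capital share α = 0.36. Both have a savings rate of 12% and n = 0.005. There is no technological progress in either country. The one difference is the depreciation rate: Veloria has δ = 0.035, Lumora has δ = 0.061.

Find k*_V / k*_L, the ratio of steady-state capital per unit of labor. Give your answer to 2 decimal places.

ratio ≈ 2.19

Steady-state k* = [s/(n + δ)]^(1/(1−α)), so the ratio is [ (s_V/(n + δ)_V) / (s_L/(n + δ)_L) ]^1.5625.
s_V/(n + δ)_V = 0.12/0.040 = 3.0000; s_L/(n + δ)_L = 0.12/0.066 = 1.8182.
Ratio = (3.0000/1.8182)^1.5625 = 1.6500^1.5625 ≈ 2.1868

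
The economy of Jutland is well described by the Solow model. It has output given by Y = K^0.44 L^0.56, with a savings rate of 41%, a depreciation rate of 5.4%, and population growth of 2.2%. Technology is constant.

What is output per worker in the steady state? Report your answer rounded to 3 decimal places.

y* ≈ 3.759

Steady state requires s·f(k) = (n + δ)·k, i.e. s·k^α = (n + δ)·k.
Rearranging, k^(1−α) = s / (n + δ).
k^0.56 = 0.41 / (0.022 + 0.054) = 0.41 / 0.076 = 5.3947
k* = 5.3947^(1/0.56) ≈ 20.2808
y* = (k*)^α = 20.2808^0.44 ≈ 3.7594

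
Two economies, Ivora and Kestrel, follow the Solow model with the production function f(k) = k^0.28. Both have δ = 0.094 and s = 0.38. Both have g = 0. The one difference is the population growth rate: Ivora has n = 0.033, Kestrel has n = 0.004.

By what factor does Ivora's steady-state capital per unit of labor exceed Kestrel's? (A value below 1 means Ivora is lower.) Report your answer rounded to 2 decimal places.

Steady-state k* = [s/(n + δ)]^(1/(1−α)), so the ratio is [ (s_I/(n + δ)_I) / (s_K/(n + δ)_K) ]^1.3889.
s_I/(n + δ)_I = 0.38/0.127 = 2.9921; s_K/(n + δ)_K = 0.38/0.098 = 3.8776.
Ratio = (2.9921/3.8776)^1.3889 = 0.7716^1.3889 ≈ 0.6976

k*_I / k*_K ≈ 0.70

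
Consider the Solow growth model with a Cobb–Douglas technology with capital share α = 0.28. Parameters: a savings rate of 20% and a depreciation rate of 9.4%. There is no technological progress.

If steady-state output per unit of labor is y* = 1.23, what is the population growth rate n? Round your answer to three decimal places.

At the steady state, Δk = 0, so s·k^α = (n + δ)·k.
Since y* = [s/(n + δ)]^(α/(1−α)), we have s/(n + δ) = (y*)^((1−α)/α) = 1.23^2.5714 = 1.7029.
Therefore n + δ = s / 1.7029 = 0.20 / 1.7029 = 0.1174, so n = 0.1174 − 0.094 = 0.0234.

n ≈ 0.023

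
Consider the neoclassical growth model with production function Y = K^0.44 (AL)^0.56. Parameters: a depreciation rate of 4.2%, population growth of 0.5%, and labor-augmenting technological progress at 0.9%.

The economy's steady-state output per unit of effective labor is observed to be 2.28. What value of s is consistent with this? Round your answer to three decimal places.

s ≈ 0.160

At the steady state, Δk = 0, so s·k^α = (n + g + δ)·k.
Since y* = [s/(n + g + δ)]^(α/(1−α)), we have s/(n + g + δ) = (y*)^((1−α)/α) = 2.28^1.2727 = 2.8546.
Therefore s = 2.8546 × (n + g + δ) = 2.8546 × 0.056 = 0.1599.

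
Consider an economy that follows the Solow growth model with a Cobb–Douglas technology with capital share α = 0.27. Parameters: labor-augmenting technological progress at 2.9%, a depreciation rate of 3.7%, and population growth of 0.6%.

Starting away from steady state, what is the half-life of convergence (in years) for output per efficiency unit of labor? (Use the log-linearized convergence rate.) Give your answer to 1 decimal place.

Near the steady state the convergence rate is λ = (1 − α)(n + g + δ).
λ = (1 − 0.27) × 0.072 = 0.73 × 0.072 = 0.05256
Half-life = ln 2 / λ = 0.6931 / 0.05256 ≈ 13.19 years

half-life ≈ 13.2 years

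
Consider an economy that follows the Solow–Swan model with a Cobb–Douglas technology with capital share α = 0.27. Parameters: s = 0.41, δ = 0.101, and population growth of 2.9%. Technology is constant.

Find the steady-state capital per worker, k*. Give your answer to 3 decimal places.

k* ≈ 4.823

At the steady state, Δk = 0, so s·k^α = (n + δ)·k.
Dividing both sides by k: k^(1−α) = s / (n + δ).
k^0.73 = 0.41 / (0.029 + 0.101) = 0.41 / 0.130 = 3.1538
k* = 3.1538^(1/0.73) ≈ 4.8232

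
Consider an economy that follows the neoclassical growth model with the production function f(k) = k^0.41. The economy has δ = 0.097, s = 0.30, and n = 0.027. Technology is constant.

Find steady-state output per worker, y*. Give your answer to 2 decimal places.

y* ≈ 1.85

At the steady state, Δk = 0, so s·k^α = (n + δ)·k.
Rearranging, k^(1−α) = s / (n + δ).
k^0.59 = 0.30 / (0.027 + 0.097) = 0.30 / 0.124 = 2.4194
k* = 2.4194^(1/0.59) ≈ 4.4705
y* = (k*)^α = 4.4705^0.41 ≈ 1.8478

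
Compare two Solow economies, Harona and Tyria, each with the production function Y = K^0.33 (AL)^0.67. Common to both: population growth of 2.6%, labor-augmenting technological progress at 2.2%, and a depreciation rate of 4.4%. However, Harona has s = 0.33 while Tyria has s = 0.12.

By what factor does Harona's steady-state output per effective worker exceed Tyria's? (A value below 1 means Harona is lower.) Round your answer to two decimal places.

Steady-state y* = [s/(n + g + δ)]^(α/(1−α)), so the ratio is [ (s_H/(n + g + δ)_H) / (s_T/(n + g + δ)_T) ]^0.4925.
s_H/(n + g + δ)_H = 0.33/0.092 = 3.5870; s_T/(n + g + δ)_T = 0.12/0.092 = 1.3043.
Ratio = (3.5870/1.3043)^0.4925 = 2.7501^0.4925 ≈ 1.6458

y*_H / y*_T ≈ 1.65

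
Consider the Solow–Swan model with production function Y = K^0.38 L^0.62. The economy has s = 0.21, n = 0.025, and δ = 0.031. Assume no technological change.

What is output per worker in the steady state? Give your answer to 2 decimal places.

y* ≈ 2.25

At the steady state, Δk = 0, so s·k^α = (n + δ)·k.
Rearranging, k^(1−α) = s / (n + δ).
k^0.62 = 0.21 / (0.025 + 0.031) = 0.21 / 0.056 = 3.7500
k* = 3.7500^(1/0.62) ≈ 8.4306
y* = (k*)^α = 8.4306^0.38 ≈ 2.2482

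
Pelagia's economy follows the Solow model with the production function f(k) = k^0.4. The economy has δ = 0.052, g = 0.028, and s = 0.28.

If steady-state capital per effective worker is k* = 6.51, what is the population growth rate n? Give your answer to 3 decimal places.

At the steady state, Δk = 0, so s·k^α = (n + g + δ)·k.
So s / (n + g + δ) = (k*)^(1−α) = 6.51^0.6 = 3.0771.
Therefore n + g + δ = s / 3.0771 = 0.28 / 3.0771 = 0.0910, so n = 0.0910 − 0.080 = 0.0110.

n ≈ 0.011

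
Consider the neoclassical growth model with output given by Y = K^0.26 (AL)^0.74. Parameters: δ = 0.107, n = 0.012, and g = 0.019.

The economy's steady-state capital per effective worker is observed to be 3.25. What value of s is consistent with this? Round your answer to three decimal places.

s ≈ 0.330

At the steady state, Δk = 0, so s·k^α = (n + g + δ)·k.
So s / (n + g + δ) = (k*)^(1−α) = 3.25^0.74 = 2.3922.
Therefore s = 2.3922 × (n + g + δ) = 2.3922 × 0.138 = 0.3301.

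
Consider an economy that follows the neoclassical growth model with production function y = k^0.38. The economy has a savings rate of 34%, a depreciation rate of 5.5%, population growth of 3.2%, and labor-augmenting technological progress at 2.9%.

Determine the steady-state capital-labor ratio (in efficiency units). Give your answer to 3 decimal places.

k* = 5.666

In steady state, investment equals break-even investment: s·k^α = (n + g + δ)·k.
Rearranging, k^(1−α) = s / (n + g + δ).
k^0.62 = 0.34 / (0.032 + 0.029 + 0.055) = 0.34 / 0.116 = 2.9310
k* = 2.9310^(1/0.62) ≈ 5.6657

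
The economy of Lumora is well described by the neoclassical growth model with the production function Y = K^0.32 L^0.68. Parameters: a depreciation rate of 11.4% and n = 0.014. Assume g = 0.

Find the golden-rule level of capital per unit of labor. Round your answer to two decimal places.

The golden rule sets f'(k) = n + δ, i.e. α·k^(α−1) = n + δ.
So k^(1−α) = α / (n + δ) = 0.32 / 0.128 = 2.5000.
k_gold = 2.5000^(1/0.68) ≈ 3.8477

k_gold ≈ 3.85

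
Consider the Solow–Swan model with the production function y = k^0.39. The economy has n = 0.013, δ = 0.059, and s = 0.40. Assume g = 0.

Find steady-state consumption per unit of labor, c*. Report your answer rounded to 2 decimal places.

c* = 1.80

In steady state, investment equals break-even investment: s·k^α = (n + δ)·k.
Dividing both sides by k: k^(1−α) = s / (n + δ).
k^0.61 = 0.40 / (0.013 + 0.059) = 0.40 / 0.072 = 5.5556
k* = 5.5556^(1/0.61) ≈ 16.6292
y* = (k*)^α = 16.6292^0.39 ≈ 2.9932
c* = (1 − s)·y* = (1 − 0.40) × 2.9932 ≈ 1.7959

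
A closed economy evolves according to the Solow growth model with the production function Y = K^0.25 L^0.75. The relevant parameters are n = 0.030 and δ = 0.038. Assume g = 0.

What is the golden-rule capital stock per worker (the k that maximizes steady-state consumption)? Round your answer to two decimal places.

k_gold ≈ 5.67

The golden rule sets f'(k) = n + δ, i.e. α·k^(α−1) = n + δ.
So k^(1−α) = α / (n + δ) = 0.25 / 0.068 = 3.6765.
k_gold = 3.6765^(1/0.75) ≈ 5.6743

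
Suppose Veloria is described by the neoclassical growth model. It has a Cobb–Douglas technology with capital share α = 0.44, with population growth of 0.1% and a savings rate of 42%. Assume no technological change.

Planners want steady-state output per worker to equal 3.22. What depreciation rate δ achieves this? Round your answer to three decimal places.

In steady state, investment equals break-even investment: s·k^α = (n + δ)·k.
Since y* = [s/(n + δ)]^(α/(1−α)), we have s/(n + δ) = (y*)^((1−α)/α) = 3.22^1.2727 = 4.4294.
Therefore n + δ = s / 4.4294 = 0.42 / 4.4294 = 0.0948, so δ = 0.0948 − 0.001 = 0.0938.

δ ≈ 0.094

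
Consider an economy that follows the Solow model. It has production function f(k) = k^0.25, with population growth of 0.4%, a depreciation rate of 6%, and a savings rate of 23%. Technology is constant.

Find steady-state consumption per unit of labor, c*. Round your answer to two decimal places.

Steady state requires s·f(k) = (n + δ)·k, i.e. s·k^α = (n + δ)·k.
Rearranging, k^(1−α) = s / (n + δ).
k^0.75 = 0.23 / (0.004 + 0.060) = 0.23 / 0.064 = 3.5938
k* = 3.5938^(1/0.75) ≈ 5.5048
y* = (k*)^α = 5.5048^0.25 ≈ 1.5317
c* = (1 − s)·y* = (1 − 0.23) × 1.5317 ≈ 1.1794

c* = 1.18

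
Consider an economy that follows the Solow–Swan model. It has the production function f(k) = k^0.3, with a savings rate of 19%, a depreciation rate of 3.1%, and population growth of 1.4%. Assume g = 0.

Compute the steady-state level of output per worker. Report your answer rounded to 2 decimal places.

y* = 1.85

Steady state requires s·f(k) = (n + δ)·k, i.e. s·k^α = (n + δ)·k.
Dividing both sides by k: k^(1−α) = s / (n + δ).
k^0.7 = 0.19 / (0.014 + 0.031) = 0.19 / 0.045 = 4.2222
k* = 4.2222^(1/0.7) ≈ 7.8276
y* = (k*)^α = 7.8276^0.3 ≈ 1.8539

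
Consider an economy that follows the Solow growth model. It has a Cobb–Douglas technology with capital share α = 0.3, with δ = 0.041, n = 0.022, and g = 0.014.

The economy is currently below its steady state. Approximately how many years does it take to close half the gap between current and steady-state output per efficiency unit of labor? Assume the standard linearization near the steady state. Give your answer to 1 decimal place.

half-life ≈ 12.9 years

Near the steady state the convergence rate is λ = (1 − α)(n + g + δ).
λ = (1 − 0.3) × 0.077 = 0.7 × 0.077 = 0.0539
Half-life = ln 2 / λ = 0.6931 / 0.0539 ≈ 12.86 years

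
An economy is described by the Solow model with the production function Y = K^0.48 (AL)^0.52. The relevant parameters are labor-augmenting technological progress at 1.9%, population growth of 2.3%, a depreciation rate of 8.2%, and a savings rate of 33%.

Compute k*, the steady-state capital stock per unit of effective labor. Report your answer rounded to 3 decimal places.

Steady state requires s·f(k) = (n + g + δ)·k, i.e. s·k^α = (n + g + δ)·k.
Dividing both sides by k: k^(1−α) = s / (n + g + δ).
k^0.52 = 0.33 / (0.023 + 0.019 + 0.082) = 0.33 / 0.124 = 2.6613
k* = 2.6613^(1/0.52) ≈ 6.5688

k* = 6.569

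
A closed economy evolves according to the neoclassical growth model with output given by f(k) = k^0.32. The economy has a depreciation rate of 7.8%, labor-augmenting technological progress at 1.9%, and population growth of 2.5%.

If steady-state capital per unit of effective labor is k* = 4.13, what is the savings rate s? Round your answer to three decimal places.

s ≈ 0.320

In steady state, investment equals break-even investment: s·k^α = (n + g + δ)·k.
So s / (n + g + δ) = (k*)^(1−α) = 4.13^0.68 = 2.6233.
Therefore s = 2.6233 × (n + g + δ) = 2.6233 × 0.122 = 0.3200.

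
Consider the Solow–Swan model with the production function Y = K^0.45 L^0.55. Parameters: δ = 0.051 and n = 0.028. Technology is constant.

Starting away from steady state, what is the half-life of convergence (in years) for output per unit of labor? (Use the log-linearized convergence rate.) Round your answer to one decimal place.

t_½ ≈ 16.0 years

Near the steady state the convergence rate is λ = (1 − α)(n + δ).
λ = (1 − 0.45) × 0.079 = 0.55 × 0.079 = 0.04345
Half-life = ln 2 / λ = 0.6931 / 0.04345 ≈ 15.95 years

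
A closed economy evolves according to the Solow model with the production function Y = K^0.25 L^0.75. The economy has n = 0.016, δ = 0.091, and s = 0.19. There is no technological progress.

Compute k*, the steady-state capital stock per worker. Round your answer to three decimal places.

At the steady state, Δk = 0, so s·k^α = (n + δ)·k.
Dividing both sides by k: k^(1−α) = s / (n + δ).
k^0.75 = 0.19 / (0.016 + 0.091) = 0.19 / 0.107 = 1.7757
k* = 1.7757^(1/0.75) ≈ 2.1503

k* = 2.150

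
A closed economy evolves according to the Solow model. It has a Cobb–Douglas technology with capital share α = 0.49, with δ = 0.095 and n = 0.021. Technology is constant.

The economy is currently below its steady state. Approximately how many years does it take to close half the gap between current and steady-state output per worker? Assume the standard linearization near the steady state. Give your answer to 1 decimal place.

about 11.7 years

Near the steady state the convergence rate is λ = (1 − α)(n + δ).
λ = (1 − 0.49) × 0.116 = 0.51 × 0.116 = 0.05916
Half-life = ln 2 / λ = 0.6931 / 0.05916 ≈ 11.72 years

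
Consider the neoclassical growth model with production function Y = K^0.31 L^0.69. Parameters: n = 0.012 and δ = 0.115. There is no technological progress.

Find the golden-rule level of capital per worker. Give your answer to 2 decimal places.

The golden rule sets f'(k) = n + δ, i.e. α·k^(α−1) = n + δ.
So k^(1−α) = α / (n + δ) = 0.31 / 0.127 = 2.4409.
k_gold = 2.4409^(1/0.69) ≈ 3.6447

k_gold ≈ 3.64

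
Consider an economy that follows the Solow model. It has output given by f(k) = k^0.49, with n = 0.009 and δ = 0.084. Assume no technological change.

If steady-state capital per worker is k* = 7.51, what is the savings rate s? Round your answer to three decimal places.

In steady state, investment equals break-even investment: s·k^α = (n + δ)·k.
So s / (n + δ) = (k*)^(1−α) = 7.51^0.51 = 2.7963.
Therefore s = 2.7963 × (n + δ) = 2.7963 × 0.093 = 0.2601.

s ≈ 0.260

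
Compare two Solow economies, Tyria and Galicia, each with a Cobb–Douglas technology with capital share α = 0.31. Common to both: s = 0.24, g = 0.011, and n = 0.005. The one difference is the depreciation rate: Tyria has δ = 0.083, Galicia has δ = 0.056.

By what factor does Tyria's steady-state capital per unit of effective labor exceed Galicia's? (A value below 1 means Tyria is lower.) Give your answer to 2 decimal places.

Steady-state k* = [s/(n + g + δ)]^(1/(1−α)), so the ratio is [ (s_T/(n + g + δ)_T) / (s_G/(n + g + δ)_G) ]^1.4493.
s_T/(n + g + δ)_T = 0.24/0.099 = 2.4242; s_G/(n + g + δ)_G = 0.24/0.072 = 3.3333.
Ratio = (2.4242/3.3333)^1.4493 = 0.7273^1.4493 ≈ 0.6303

ratio ≈ 0.63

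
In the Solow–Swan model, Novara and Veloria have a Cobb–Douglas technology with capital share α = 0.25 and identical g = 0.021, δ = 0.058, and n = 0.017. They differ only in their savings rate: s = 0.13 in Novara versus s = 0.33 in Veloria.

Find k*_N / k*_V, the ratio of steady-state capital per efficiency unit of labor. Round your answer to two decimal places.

ratio ≈ 0.29

Steady-state k* = [s/(n + g + δ)]^(1/(1−α)), so the ratio is [ (s_N/(n + g + δ)_N) / (s_V/(n + g + δ)_V) ]^1.3333.
s_N/(n + g + δ)_N = 0.13/0.096 = 1.3542; s_V/(n + g + δ)_V = 0.33/0.096 = 3.4375.
Ratio = (1.3542/3.4375)^1.3333 = 0.3939^1.3333 ≈ 0.2888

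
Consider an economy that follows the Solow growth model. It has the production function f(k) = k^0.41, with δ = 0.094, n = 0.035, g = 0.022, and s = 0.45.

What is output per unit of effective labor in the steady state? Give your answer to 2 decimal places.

Steady state requires s·f(k) = (n + g + δ)·k, i.e. s·k^α = (n + g + δ)·k.
Dividing both sides by k: k^(1−α) = s / (n + g + δ).
k^0.59 = 0.45 / (0.035 + 0.022 + 0.094) = 0.45 / 0.151 = 2.9801
k* = 2.9801^(1/0.59) ≈ 6.3647
y* = (k*)^α = 6.3647^0.41 ≈ 2.1357

y* = 2.14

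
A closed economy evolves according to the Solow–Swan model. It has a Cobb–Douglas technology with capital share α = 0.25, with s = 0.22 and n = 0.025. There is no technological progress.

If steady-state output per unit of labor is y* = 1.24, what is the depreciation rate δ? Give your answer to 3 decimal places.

At the steady state, Δk = 0, so s·k^α = (n + δ)·k.
Since y* = [s/(n + δ)]^(α/(1−α)), we have s/(n + δ) = (y*)^((1−α)/α) = 1.24^3 = 1.9066.
Therefore n + δ = s / 1.9066 = 0.22 / 1.9066 = 0.1154, so δ = 0.1154 − 0.025 = 0.0904.

δ ≈ 0.090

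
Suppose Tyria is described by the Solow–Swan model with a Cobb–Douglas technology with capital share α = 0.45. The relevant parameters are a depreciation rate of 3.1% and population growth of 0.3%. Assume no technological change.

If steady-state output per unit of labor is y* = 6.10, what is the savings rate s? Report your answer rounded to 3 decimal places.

At the steady state, Δk = 0, so s·k^α = (n + δ)·k.
Since y* = [s/(n + δ)]^(α/(1−α)), we have s/(n + δ) = (y*)^((1−α)/α) = 6.10^1.2222 = 9.1165.
Therefore s = 9.1165 × (n + δ) = 9.1165 × 0.034 = 0.3100.

s ≈ 0.310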